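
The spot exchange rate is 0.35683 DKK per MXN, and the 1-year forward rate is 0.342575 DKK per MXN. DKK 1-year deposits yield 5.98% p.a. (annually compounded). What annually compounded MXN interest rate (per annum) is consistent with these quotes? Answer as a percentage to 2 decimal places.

10.39%

T = 1 year.
CIP gives F = S · g_DKK/g_MXN, so g_DKK/g_MXN = 0.342575/0.35683 = 0.9600510.
The DKK side grows by (1 + 0.0598)^1 = 1.059800.
Hence g_MXN = 1.1038997.
r = 1.1038997^(1/1) − 1 = 0.103900 → 10.39%.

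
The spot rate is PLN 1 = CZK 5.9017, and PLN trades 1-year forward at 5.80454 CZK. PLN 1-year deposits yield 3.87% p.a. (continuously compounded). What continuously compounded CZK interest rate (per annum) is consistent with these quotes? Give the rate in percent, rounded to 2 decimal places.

T = 1 year.
CIP gives F = S · g_CZK/g_PLN, so g_CZK/g_PLN = 5.80454/5.9017 = 0.9835369.
PLN growth factor: e^(0.0387×1) = 1.0394586.
That pins the CZK growth at 1.0223459.
Take logs: ln 1.0223459 / 1 = 0.022100, so 2.21%.

2.21%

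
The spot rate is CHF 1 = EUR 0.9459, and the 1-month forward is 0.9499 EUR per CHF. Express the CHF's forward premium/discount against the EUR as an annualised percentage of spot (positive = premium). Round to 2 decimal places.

T = 1/12 years.
Period premium: (0.9499 − 0.9459)/0.9459 = 0.0042288.
×(1/T) gives 5.07% p.a.

+5.07%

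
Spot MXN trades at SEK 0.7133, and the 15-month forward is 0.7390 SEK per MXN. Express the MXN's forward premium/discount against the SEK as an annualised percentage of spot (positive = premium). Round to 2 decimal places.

+2.88%

T = 15/12 years.
MXN trades forward at +3.60297% vs spot over the period.
Annualise by dividing by T: 0.0360297 / (15/12) = 0.028824 → 2.88%.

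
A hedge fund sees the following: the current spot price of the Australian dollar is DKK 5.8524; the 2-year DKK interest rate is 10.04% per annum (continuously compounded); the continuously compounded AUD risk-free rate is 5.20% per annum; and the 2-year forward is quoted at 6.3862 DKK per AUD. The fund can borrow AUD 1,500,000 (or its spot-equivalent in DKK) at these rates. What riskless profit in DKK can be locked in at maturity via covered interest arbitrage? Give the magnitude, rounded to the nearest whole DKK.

T = 2 years.
Route A — deposit AUD, sell forward: 1,500,000 × 1.109600455 × 6.3862 = DKK 10,629,195.64.
Route B — convert at spot, deposit DKK: 1,500,000 × 5.8524 × 1.222380271 = DKK 10,730,787.45.
The quoted forward undervalues AUD, so borrow AUD, convert to DKK at spot, deposit the DKK at 10.04%, and buy AUD forward at 6.3862 to cover the loan.
Arbitrage profit = |10,629,195.64 − 10,730,787.45| = DKK 101,592.

DKK 101,592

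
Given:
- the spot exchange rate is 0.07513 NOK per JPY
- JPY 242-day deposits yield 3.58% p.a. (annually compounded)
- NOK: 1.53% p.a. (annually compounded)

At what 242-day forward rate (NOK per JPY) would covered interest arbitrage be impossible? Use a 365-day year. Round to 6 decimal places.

0.074141

T = 242/365 years.
NOK accumulates by (1 + 0.0153)^(242/365) = 1.0101181.
Growth of 1 JPY over T: (1 + 0.0358)^(242/365) = 1.023595.
CIP: F = S · (grow NOK)/(grow JPY) = 0.07513 × 1.0101181/1.023595 = 0.07414082 NOK per JPY.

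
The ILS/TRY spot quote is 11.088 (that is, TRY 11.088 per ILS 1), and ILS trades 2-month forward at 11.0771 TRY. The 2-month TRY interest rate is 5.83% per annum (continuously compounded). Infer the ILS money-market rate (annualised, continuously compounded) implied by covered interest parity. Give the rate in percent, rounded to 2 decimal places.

6.42%

T = 2/12 years.
CIP gives F = S · g_TRY/g_ILS, so g_TRY/g_ILS = 11.0771/11.088 = 0.9990170.
TRY growth factor: e^(0.0583×2/12) = 1.009764.
Hence g_ILS = 1.0107576.
r = ln(1.0107576)/(2/12) = 0.064201 → 6.42%.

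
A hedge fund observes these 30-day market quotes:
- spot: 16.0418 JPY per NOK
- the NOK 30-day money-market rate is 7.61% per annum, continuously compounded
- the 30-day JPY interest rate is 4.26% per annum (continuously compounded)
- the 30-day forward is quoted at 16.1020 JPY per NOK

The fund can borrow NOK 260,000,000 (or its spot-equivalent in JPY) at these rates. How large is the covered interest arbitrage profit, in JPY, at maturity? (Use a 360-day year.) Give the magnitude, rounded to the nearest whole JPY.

T = 30/360 years.
Invest the NOK and cover forward: 260,000,000 × 1.006361817609 × 16.1020 = JPY 4,213,153,876.66.
Convert at spot and invest in JPY: 260,000,000 × 16.0418 × 1.003556308713 = JPY 4,185,700,894.21.
The quoted forward overvalues NOK, so borrow JPY, buy NOK at spot, deposit the NOK at 7.61%, and sell the proceeds forward at 16.1020.
The gap between the two covered legs is JPY 27,452,982.

JPY 27,452,982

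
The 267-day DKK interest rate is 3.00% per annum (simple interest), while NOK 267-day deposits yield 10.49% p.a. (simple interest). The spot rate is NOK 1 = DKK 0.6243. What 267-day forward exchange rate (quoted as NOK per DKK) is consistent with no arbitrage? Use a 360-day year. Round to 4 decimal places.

T = 267/360 years.
DKK growth factor: 1 + 0.0300×267/360 = 1.022250.
NOK accumulates by 1 + 0.1049×267/360 = 1.0778008.
Forward (DKK per NOK) = 0.6243 × 1.022250 / 1.0778008 = 0.5921230.
Invert for NOK per DKK: 1 / 0.5921230 = 1.6888.

1.6888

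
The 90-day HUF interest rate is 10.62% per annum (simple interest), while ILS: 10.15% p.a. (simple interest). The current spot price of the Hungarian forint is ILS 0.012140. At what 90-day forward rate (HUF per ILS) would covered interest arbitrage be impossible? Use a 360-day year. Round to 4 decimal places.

82.4667

T = 90/360 years.
Growth of 1 ILS over T: 1 + 0.1015×90/360 = 1.025375.
HUF growth factor: 1 + 0.1062×90/360 = 1.026550.
CIP: F = S · (grow ILS)/(grow HUF) = 0.01214 × 1.025375/1.026550 = 0.012126104 ILS per HUF.
Invert for HUF per ILS: 1 / 0.012126104 = 82.4667.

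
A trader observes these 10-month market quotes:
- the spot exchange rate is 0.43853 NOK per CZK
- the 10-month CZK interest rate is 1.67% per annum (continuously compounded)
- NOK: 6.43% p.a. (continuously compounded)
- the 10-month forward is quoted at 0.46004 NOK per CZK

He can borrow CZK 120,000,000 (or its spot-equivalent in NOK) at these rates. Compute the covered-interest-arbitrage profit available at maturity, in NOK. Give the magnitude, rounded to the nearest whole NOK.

T = 10/12 years.
Invest the CZK and cover forward: 120,000,000 × 1.0140139543 × 0.46004 = NOK 55,978,437.54.
Convert at spot and invest in NOK: 120,000,000 × 0.43853 × 1.0550449085 = NOK 55,520,261.25.
The quoted forward overvalues CZK, so borrow NOK, buy CZK at spot, deposit the CZK at 1.67%, and sell the proceeds forward at 0.46004.
Profit = 55,978,437.54 − 55,520,261.25 = NOK 458,176.

NOK 458,176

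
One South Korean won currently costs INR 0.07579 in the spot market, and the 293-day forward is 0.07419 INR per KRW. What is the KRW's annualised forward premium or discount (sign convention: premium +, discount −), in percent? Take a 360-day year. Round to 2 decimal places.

-2.59%

T = 293/360 years.
(F − S)/S = (0.07419 − 0.07579)/0.07579 = -0.0211110.
×(1/T) gives -2.59% p.a.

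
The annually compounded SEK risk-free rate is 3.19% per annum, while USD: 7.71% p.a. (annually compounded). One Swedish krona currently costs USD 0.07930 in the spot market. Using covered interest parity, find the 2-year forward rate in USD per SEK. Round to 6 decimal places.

T = 2 years.
Growth of 1 USD over T: (1 + 0.0771)^2 = 1.1601444.
Growth of 1 SEK over T: (1 + 0.0319)^2 = 1.0648176.
So F = 0.0793 × 1.1601444 / 1.0648176 = 0.08639926 (USD/SEK).

0.086399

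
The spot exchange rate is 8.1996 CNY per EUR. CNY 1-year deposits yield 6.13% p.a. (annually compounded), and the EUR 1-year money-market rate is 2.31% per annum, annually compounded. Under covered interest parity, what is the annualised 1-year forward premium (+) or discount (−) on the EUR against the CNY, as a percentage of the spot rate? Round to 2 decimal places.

T = 1 year.
CIP forward (CNY per EUR) = 8.1996 × 1.061300/1.023100 = 8.5057526.
(F − S)/S ÷ T = (8.5057526 − 8.1996)/8.1996/1 = 0.037338 → 3.73%.

+3.73%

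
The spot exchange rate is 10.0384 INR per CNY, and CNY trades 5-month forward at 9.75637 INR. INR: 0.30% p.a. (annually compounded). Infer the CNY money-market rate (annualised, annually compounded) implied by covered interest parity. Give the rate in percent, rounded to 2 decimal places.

T = 5/12 years.
By CIP, F/S equals the INR-to-CNY growth ratio: 9.75637/10.0384 = 0.9719049.
INR growth factor: (1 + 0.0030)^(5/12) = 1.0012489.
That pins the CNY growth at 1.0301923.
r = 1.0301923^(12/5) − 1 = 0.073999 → 7.40%.

7.40%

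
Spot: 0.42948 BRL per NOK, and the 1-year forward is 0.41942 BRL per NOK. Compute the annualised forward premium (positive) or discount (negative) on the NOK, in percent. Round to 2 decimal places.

-2.34%

T = 1 year.
NOK trades forward at -2.34237% vs spot over the period.
×(1/T) gives -2.34% p.a.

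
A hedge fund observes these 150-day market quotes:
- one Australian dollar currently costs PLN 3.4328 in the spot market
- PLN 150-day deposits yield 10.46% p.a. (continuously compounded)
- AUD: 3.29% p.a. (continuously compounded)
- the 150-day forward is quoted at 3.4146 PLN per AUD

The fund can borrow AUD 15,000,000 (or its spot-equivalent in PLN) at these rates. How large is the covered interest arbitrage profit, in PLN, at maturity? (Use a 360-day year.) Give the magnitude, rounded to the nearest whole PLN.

T = 150/360 years.
Route A — deposit AUD, sell forward: 15,000,000 × 1.0138027234 × 3.4146 = PLN 51,925,961.69.
Route B — convert at spot, deposit PLN: 15,000,000 × 3.4328 × 1.0445470363 = PLN 53,785,815.99.
The quoted forward undervalues AUD, so borrow AUD, convert to PLN at spot, deposit the PLN at 10.46%, and buy AUD forward at 3.4146 to cover the loan.
Arbitrage profit = |51,925,961.69 − 53,785,815.99| = PLN 1,859,854.

PLN 1,859,854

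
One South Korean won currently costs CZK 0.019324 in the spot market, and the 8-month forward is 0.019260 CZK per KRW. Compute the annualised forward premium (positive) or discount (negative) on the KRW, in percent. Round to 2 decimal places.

-0.50%

T = 8/12 years.
KRW trades forward at -0.33119% vs spot over the period.
Annualise by dividing by T: -0.0033119 / (8/12) = -0.004968 → -0.50%.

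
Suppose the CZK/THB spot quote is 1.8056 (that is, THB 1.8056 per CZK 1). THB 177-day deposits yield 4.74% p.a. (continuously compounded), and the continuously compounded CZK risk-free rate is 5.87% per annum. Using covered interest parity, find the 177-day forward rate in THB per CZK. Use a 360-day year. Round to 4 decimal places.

1.7956

T = 177/360 years.
Growth of 1 THB over T: e^(0.0474×177/360) = 1.0235787.
CZK growth factor: e^(0.0587×177/360) = 1.0292813.
So F = 1.8056 × 1.0235787 / 1.0292813 = 1.795596 (THB/CZK).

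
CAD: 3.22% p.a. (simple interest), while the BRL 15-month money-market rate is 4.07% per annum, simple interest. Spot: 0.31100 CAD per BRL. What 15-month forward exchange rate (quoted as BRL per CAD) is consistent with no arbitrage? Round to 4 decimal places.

T = 15/12 years.
Growth of 1 CAD over T: 1 + 0.0322×15/12 = 1.040250.
Growth of 1 BRL over T: 1 + 0.0407×15/12 = 1.050875.
Forward (CAD per BRL) = 0.311 × 1.040250 / 1.050875 = 0.3078556.
Invert for BRL per CAD: 1 / 0.3078556 = 3.2483.

3.2483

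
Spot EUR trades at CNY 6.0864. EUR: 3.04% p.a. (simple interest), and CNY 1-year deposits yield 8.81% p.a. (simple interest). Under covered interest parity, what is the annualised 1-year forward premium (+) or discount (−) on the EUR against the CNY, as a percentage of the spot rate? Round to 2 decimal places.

+5.60%

T = 1 year.
F = S · g_CNY/g_EUR = 6.0864 × 1.088100/1.030400 = 6.4272242.
(F − S)/S ÷ T = (6.4272242 − 6.0864)/6.0864/1 = 0.055998 → 5.60%.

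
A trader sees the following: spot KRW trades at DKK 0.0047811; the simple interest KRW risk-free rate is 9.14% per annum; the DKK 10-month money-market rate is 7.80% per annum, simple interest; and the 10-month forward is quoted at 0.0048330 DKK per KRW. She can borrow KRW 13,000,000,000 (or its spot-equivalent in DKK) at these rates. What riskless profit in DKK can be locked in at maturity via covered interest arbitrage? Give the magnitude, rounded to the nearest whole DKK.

T = 10/12 years.
Route A — deposit KRW, sell forward: 13,000,000,000 × 1.0761666667 × 0.0048330 = DKK 67,614,475.50.
Route B — convert at spot, deposit DKK: 13,000,000,000 × 0.0047811 × 1.065000 = DKK 66,194,329.50.
The quoted forward overvalues KRW, so borrow DKK, buy KRW at spot, deposit the KRW at 9.14%, and sell the proceeds forward at 0.0048330.
Profit = 67,614,475.50 − 66,194,329.50 = DKK 1,420,146.

DKK 1,420,146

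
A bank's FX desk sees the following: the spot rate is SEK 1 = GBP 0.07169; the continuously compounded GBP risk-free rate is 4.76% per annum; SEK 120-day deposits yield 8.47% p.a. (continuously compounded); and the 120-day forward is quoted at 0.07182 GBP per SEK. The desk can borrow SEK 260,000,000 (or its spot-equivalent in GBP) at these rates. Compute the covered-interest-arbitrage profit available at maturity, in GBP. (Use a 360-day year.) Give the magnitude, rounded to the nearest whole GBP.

GBP 270,416

T = 120/360 years.
Route A — deposit SEK, sell forward: 260,000,000 × 1.0286356714 × 0.07182 = GBP 19,207,919.62.
Route B — convert at spot, deposit GBP: 260,000,000 × 0.07169 × 1.0159932106 = GBP 18,937,503.85.
The quoted forward overvalues SEK, so borrow GBP, buy SEK at spot, deposit the SEK at 8.47%, and sell the proceeds forward at 0.07182.
Profit = 19,207,919.62 − 18,937,503.85 = GBP 270,416.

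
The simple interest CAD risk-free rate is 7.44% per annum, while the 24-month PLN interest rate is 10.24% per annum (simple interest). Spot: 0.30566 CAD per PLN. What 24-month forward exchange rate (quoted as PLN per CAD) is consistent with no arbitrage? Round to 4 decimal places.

3.4311

T = 2 years.
Growth of 1 CAD over T: 1 + 0.0744×2 = 1.148800.
PLN growth factor: 1 + 0.1024×2 = 1.204800.
So F = 0.30566 × 1.148800 / 1.204800 = 0.2914527 (CAD/PLN).
Quoted the other way: 1/0.2914527 = 3.4311 PLN per CAD.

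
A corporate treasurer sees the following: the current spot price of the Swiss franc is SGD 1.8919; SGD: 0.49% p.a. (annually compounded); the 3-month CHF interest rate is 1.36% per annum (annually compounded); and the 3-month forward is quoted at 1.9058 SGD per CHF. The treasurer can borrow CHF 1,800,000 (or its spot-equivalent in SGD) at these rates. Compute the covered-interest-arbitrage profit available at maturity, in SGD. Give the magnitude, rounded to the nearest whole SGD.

SGD 32,460

T = 3/12 years.
Invest the CHF and cover forward: 1,800,000 × 1.003382796 × 1.9058 = SGD 3,442,044.48.
Convert at spot and invest in SGD: 1,800,000 × 1.8919 × 1.001222755 = SGD 3,409,583.99.
The quoted forward overvalues CHF, so borrow SGD, buy CHF at spot, deposit the CHF at 1.36%, and sell the proceeds forward at 1.9058.
Arbitrage profit = |3,442,044.48 − 3,409,583.99| = SGD 32,460.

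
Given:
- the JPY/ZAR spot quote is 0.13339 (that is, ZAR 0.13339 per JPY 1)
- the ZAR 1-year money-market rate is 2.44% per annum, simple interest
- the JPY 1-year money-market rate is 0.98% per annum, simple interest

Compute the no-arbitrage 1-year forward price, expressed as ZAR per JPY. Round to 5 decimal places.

0.13532

T = 1 year.
Growth of 1 ZAR over T: 1 + 0.0244×1 = 1.024400.
JPY accumulates by 1 + 0.0098×1 = 1.009800.
So F = 0.13339 × 1.024400 / 1.009800 = 0.1353186 (ZAR/JPY).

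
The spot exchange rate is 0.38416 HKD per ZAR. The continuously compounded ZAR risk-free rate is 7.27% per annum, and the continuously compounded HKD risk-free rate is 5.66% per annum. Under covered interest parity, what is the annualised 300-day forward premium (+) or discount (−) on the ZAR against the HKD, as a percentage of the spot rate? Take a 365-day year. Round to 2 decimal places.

T = 300/365 years.
No-arbitrage forward: 0.38416 × 1.0476196 / 1.0615748 = 0.37910993 HKD/ZAR.
(F − S)/S ÷ T = (0.37910993 − 0.38416)/0.38416/(300/365) = -0.015994 → -1.60%.

-1.60%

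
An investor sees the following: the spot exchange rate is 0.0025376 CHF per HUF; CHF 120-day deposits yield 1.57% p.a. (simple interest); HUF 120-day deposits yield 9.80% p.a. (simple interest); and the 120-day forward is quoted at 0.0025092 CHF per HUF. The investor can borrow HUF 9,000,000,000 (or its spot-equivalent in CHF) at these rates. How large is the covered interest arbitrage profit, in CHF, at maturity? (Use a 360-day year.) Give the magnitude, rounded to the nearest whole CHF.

T = 120/360 years.
Keep in HUF, deliver into the forward: 9,000,000,000·1.0326666667·0.0025092 = CHF 23,320,504.80.
Swap to CHF now, deposit: 9,000,000,000·0.0025376·1.0052333333 = CHF 22,957,920.96.
The quoted forward overvalues HUF, so borrow CHF, buy HUF at spot, deposit the HUF at 9.80%, and sell the proceeds forward at 0.0025092.
Profit = 23,320,504.80 − 22,957,920.96 = CHF 362,584.

CHF 362,584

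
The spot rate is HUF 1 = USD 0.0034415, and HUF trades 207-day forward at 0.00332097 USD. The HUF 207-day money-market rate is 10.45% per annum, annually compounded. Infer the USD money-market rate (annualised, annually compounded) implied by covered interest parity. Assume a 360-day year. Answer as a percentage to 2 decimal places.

3.81%

T = 207/360 years.
CIP gives F = S · g_USD/g_HUF, so g_USD/g_HUF = 0.00332097/0.0034415 = 0.9649775.
HUF growth factor: (1 + 0.1045)^(207/360) = 1.0588155.
That pins the USD growth at 1.0217331.
r = 1.0217331^(360/207) − 1 = 0.038100 → 3.81%.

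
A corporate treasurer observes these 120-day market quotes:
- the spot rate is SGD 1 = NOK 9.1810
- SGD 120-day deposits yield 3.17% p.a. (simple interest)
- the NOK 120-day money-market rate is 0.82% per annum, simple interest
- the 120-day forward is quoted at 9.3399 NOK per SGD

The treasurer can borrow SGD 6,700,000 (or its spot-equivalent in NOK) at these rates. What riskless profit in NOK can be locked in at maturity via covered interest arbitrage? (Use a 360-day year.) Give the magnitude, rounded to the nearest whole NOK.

T = 120/360 years.
Invest the SGD and cover forward: 6,700,000 × 1.0105666667 × 9.3399 = NOK 63,238,563.79.
Convert at spot and invest in NOK: 6,700,000 × 9.1810 × 1.0027333333 = NOK 61,680,834.71.
The quoted forward overvalues SGD, so borrow NOK, buy SGD at spot, deposit the SGD at 3.17%, and sell the proceeds forward at 9.3399.
The gap between the two covered legs is NOK 1,557,729.

NOK 1,557,729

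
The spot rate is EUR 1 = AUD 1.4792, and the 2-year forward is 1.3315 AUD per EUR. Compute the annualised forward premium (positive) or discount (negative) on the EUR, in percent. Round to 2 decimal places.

T = 2 years.
(F − S)/S = (1.3315 − 1.4792)/1.4792 = -0.0998513.
×(1/T) gives -4.99% p.a.

-4.99%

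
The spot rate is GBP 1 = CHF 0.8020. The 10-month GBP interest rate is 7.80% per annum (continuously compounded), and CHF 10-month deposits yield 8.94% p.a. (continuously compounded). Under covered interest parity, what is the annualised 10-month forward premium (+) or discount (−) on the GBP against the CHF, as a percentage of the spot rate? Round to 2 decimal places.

+1.15%

T = 10/12 years.
F = S · g_CHF/g_GBP = 0.802 × 1.0773453/1.067159 = 0.8096553.
Annualised premium = (F − S)/S × (1/T) = (0.8096553 − 0.802)/0.802 ÷ (10/12) = 1.15%.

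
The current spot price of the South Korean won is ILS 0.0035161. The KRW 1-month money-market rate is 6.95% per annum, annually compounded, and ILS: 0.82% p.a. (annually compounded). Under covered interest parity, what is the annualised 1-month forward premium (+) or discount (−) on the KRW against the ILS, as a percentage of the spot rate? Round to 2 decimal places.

T = 1/12 years.
CIP forward (ILS per KRW) = 0.0035161 × 1.0006808/1.005615 = 0.0034988477.
(F − S)/S ÷ T = (0.0034988477 − 0.0035161)/0.0035161/(1/12) = -0.058880 → -5.89%.

-5.89%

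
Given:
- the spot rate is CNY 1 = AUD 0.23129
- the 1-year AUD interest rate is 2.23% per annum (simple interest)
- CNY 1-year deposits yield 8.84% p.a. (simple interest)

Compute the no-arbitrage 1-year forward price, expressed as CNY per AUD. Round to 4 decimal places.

4.6031

T = 1 year.
AUD accumulates by 1 + 0.0223×1 = 1.022300.
CNY accumulates by 1 + 0.0884×1 = 1.088400.
So F = 0.23129 × 1.022300 / 1.088400 = 0.2172434 (AUD/CNY).
Invert for CNY per AUD: 1 / 0.2172434 = 4.6031.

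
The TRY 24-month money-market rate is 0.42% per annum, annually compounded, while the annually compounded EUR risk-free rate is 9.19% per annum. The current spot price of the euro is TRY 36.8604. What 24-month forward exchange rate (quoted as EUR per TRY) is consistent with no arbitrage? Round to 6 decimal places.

0.032075

T = 2 years.
Growth of 1 TRY over T: (1 + 0.0042)^2 = 1.0084176.
EUR growth factor: (1 + 0.0919)^2 = 1.1922456.
Forward (TRY per EUR) = 36.8604 × 1.0084176 / 1.1922456 = 31.17703.
Quoted the other way: 1/31.17703 = 0.032075 EUR per TRY.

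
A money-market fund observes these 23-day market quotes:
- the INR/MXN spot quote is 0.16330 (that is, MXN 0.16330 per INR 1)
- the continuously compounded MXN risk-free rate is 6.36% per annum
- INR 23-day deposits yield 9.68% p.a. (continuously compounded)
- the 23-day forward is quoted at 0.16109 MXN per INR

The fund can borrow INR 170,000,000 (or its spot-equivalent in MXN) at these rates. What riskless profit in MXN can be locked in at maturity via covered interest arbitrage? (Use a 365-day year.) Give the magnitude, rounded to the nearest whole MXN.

MXN 319,627

T = 23/365 years.
Route A — deposit INR, sell forward: 170,000,000 × 1.0061183672 × 0.16109 = MXN 27,552,853.32.
Route B — convert at spot, deposit MXN: 170,000,000 × 0.16330 × 1.0040157127 = MXN 27,872,480.20.
The quoted forward undervalues INR, so borrow INR, convert to MXN at spot, deposit the MXN at 6.36%, and buy INR forward at 0.16109 to cover the loan.
Arbitrage profit = |27,552,853.32 − 27,872,480.20| = MXN 319,627.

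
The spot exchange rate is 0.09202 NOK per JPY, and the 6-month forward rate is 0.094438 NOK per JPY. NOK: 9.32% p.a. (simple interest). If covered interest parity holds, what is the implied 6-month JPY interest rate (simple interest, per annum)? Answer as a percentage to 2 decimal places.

3.96%

T = 6/12 years.
By CIP, F/S equals the NOK-to-JPY growth ratio: 0.094438/0.09202 = 1.0262769.
NOK growth factor: 1 + 0.0932×6/12 = 1.046600.
That pins the JPY growth at 1.0198027.
r = (1.0198027 − 1)/(6/12) = 0.039605 → 3.96%.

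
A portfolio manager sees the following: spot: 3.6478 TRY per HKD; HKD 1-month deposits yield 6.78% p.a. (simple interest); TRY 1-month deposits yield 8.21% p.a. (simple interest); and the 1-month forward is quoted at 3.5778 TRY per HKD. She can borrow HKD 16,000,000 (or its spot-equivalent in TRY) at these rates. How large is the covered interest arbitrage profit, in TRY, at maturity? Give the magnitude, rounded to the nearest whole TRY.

TRY 1,195,879

T = 1/12 years.
Invest the HKD and cover forward: 16,000,000 × 1.005650 × 3.5778 = TRY 57,568,233.12.
Convert at spot and invest in TRY: 16,000,000 × 3.6478 × 1.0068416667 = TRY 58,764,112.51.
The quoted forward undervalues HKD, so borrow HKD, convert to TRY at spot, deposit the TRY at 8.21%, and buy HKD forward at 3.5778 to cover the loan.
The gap between the two covered legs is TRY 1,195,879.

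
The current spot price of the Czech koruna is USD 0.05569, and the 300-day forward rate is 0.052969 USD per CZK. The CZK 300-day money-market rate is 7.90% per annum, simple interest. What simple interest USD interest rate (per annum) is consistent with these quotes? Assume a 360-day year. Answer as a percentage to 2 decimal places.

T = 300/360 years.
By CIP, F/S equals the USD-to-CZK growth ratio: 0.052969/0.05569 = 0.9511402.
The CZK side grows by 1 + 0.0790×300/360 = 1.0658333.
Hence g_USD = 1.0137569.
r = (1.0137569 − 1)/(300/360) = 0.016508 → 1.65%.

1.65%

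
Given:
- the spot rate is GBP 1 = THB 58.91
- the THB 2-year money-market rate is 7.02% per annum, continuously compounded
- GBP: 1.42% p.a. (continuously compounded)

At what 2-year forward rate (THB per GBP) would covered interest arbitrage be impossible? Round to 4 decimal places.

T = 2 years.
Growth of 1 THB over T: e^(0.0702×2) = 1.150734.
Growth of 1 GBP over T: e^(0.0142×2) = 1.02880712.
CIP: F = S · (grow THB)/(grow GBP) = 58.91 × 1.150734/1.02880712 = 65.891593 THB per GBP.

65.8916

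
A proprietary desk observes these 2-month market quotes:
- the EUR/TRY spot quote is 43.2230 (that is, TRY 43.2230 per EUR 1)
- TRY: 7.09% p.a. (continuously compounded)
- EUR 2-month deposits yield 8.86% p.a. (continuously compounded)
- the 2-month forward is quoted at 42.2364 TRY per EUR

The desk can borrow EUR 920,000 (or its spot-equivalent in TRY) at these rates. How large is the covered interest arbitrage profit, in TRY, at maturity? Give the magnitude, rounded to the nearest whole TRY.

TRY 802,298

T = 2/12 years.
Keep in EUR, deliver into the forward: 920,000·1.0148762325·42.2364 = TRY 39,435,541.03.
Swap to TRY now, deposit: 920,000·43.2230·1.0118867593 = TRY 40,237,838.89.
The quoted forward undervalues EUR, so borrow EUR, convert to TRY at spot, deposit the TRY at 7.09%, and buy EUR forward at 42.2364 to cover the loan.
Profit = 40,237,838.89 − 39,435,541.03 = TRY 802,298.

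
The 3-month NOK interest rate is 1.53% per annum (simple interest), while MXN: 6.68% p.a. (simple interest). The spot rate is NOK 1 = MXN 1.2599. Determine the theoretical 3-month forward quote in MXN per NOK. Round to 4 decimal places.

1.2761

T = 3/12 years.
MXN accumulates by 1 + 0.0668×3/12 = 1.016700.
NOK accumulates by 1 + 0.0153×3/12 = 1.003825.
CIP: F = S · (grow MXN)/(grow NOK) = 1.2599 × 1.016700/1.003825 = 1.276059 MXN per NOK.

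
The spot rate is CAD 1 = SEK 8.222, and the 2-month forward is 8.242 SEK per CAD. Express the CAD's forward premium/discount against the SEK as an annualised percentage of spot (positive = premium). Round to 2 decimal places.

T = 2/12 years.
(F − S)/S = (8.242 − 8.222)/8.222 = 0.0024325.
×(1/T) gives 1.46% p.a.

+1.46%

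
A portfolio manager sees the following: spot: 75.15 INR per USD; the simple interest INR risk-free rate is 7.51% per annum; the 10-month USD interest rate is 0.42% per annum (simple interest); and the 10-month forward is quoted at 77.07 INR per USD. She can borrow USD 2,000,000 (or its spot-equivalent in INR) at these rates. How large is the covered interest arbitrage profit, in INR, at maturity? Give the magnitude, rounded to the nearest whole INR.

T = 10/12 years.
Route A — deposit USD, sell forward: 2,000,000 × 1.003500 × 77.07 = INR 154,679,490.00.
Route B — convert at spot, deposit INR: 2,000,000 × 75.15 × 1.06258333333 = INR 159,706,275.00.
The quoted forward undervalues USD, so borrow USD, convert to INR at spot, deposit the INR at 7.51%, and buy USD forward at 77.07 to cover the loan.
Profit = 159,706,275.00 − 154,679,490.00 = INR 5,026,785.

INR 5,026,785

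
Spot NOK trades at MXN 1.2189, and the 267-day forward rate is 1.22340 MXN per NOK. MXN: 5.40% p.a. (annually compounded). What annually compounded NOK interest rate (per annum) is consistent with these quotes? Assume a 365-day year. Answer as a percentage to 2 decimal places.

T = 267/365 years.
By CIP, F/S equals the MXN-to-NOK growth ratio: 1.2234/1.2189 = 1.0036919.
The MXN side grows by (1 + 0.0540)^(267/365) = 1.0392214.
That pins the NOK growth at 1.0353988.
Annualise: 1.0353988^(365/267) − 1 = 0.048704 = 4.87%.

4.87%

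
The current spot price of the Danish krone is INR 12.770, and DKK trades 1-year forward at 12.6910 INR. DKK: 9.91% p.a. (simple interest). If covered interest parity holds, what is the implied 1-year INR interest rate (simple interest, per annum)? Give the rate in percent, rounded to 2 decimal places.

9.23%

T = 1 year.
By CIP, F/S equals the INR-to-DKK growth ratio: 12.691/12.77 = 0.9938136.
The DKK side grows by 1 + 0.0991×1 = 1.099100.
That pins the INR growth at 1.0923005.
r = (1.0923005 − 1)/1 = 0.092300 → 9.23%.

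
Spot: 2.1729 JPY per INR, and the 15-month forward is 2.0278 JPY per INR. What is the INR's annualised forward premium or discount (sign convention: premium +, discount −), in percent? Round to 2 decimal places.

-5.34%

T = 15/12 years.
(F − S)/S = (2.0278 − 2.1729)/2.1729 = -0.0667771.
Per annum: -0.0667771 / (15/12) = -0.053422 = -5.34%.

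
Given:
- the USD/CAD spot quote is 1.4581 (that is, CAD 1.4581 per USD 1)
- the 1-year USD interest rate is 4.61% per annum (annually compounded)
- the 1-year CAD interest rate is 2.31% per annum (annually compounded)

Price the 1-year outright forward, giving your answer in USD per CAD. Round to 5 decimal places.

T = 1 year.
CAD accumulates by (1 + 0.0231)^1 = 1.023100.
USD growth factor: (1 + 0.0461)^1 = 1.046100.
Forward (CAD per USD) = 1.4581 × 1.023100 / 1.046100 = 1.426042.
Quoted the other way: 1/1.426042 = 0.70124 USD per CAD.

0.70124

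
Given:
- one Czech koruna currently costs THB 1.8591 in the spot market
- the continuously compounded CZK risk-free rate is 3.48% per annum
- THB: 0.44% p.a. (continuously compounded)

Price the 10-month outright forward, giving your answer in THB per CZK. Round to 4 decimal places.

T = 10/12 years.
THB growth factor: e^(0.0044×10/12) = 1.0036734.
Growth of 1 CZK over T: e^(0.0348×10/12) = 1.0294246.
So F = 1.8591 × 1.0036734 / 1.0294246 = 1.812594 (THB/CZK).

1.8126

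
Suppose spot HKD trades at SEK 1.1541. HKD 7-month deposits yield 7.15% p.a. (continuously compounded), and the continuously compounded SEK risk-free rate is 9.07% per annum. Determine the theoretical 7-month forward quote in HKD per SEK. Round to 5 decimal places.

0.85683

T = 7/12 years.
SEK growth factor: e^(0.0907×7/12) = 1.054333.
Growth of 1 HKD over T: e^(0.0715×7/12) = 1.0425903.
Forward (SEK per HKD) = 1.1541 × 1.054333 / 1.0425903 = 1.167099.
Invert for HKD per SEK: 1 / 1.167099 = 0.85683.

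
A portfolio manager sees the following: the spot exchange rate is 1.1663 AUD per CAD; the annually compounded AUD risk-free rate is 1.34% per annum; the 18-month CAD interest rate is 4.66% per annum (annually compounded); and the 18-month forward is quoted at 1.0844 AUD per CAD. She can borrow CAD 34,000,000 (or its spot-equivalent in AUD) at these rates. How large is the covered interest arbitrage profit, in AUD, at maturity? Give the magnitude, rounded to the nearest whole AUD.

AUD 977,334

T = 18/12 years.
Route A — deposit CAD, sell forward: 34,000,000 × 1.0707081183 × 1.0844 = AUD 39,476,580.04.
Route B — convert at spot, deposit AUD: 34,000,000 × 1.1663 × 1.0201671854 = AUD 40,453,913.60.
The quoted forward undervalues CAD, so borrow CAD, convert to AUD at spot, deposit the AUD at 1.34%, and buy CAD forward at 1.0844 to cover the loan.
Arbitrage profit = |39,476,580.04 − 40,453,913.60| = AUD 977,334.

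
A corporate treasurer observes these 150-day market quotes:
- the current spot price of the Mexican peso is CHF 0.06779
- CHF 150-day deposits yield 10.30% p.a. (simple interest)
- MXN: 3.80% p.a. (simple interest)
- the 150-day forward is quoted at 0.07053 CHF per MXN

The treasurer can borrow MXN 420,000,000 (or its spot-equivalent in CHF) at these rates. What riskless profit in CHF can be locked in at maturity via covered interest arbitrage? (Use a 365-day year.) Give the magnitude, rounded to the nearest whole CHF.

CHF 408,223

T = 150/365 years.
Invest the MXN and cover forward: 420,000,000 × 1.0156164384 × 0.07053 = CHF 30,085,199.51.
Convert at spot and invest in CHF: 420,000,000 × 0.06779 × 1.0423287671 = CHF 29,676,976.19.
The quoted forward overvalues MXN, so borrow CHF, buy MXN at spot, deposit the MXN at 3.80%, and sell the proceeds forward at 0.07053.
Profit = 30,085,199.51 − 29,676,976.19 = CHF 408,223.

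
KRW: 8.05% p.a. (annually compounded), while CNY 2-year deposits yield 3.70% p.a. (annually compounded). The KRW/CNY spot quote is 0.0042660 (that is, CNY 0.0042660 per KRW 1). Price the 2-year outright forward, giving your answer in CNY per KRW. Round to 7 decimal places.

0.0039294

T = 2 years.
CNY accumulates by (1 + 0.0370)^2 = 1.075369.
Growth of 1 KRW over T: (1 + 0.0805)^2 = 1.1674803.
CIP: F = S · (grow CNY)/(grow KRW) = 0.004266 × 1.075369/1.1674803 = 0.003929423 CNY per KRW.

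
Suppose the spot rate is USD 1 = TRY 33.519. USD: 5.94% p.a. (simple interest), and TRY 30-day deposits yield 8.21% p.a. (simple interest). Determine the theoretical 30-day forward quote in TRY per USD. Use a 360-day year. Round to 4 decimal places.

T = 30/360 years.
TRY growth factor: 1 + 0.0821×30/360 = 1.00684167.
USD growth factor: 1 + 0.0594×30/360 = 1.004950.
Forward (TRY per USD) = 33.519 × 1.00684167 / 1.004950 = 33.582095.

33.5821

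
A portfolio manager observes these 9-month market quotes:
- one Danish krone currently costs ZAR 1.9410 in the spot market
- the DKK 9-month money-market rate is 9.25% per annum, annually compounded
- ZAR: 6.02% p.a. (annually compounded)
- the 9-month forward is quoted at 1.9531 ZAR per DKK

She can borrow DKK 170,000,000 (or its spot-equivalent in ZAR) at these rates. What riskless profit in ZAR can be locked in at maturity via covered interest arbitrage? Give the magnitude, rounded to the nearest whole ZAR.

T = 9/12 years.
Keep in DKK, deliver into the forward: 170,000,000·1.06860224989·1.9531 = ZAR 354,804,799.22.
Swap to ZAR now, deposit: 170,000,000·1.9410·1.04481849066 = ZAR 344,758,757.36.
The quoted forward overvalues DKK, so borrow ZAR, buy DKK at spot, deposit the DKK at 9.25%, and sell the proceeds forward at 1.9531.
The gap between the two covered legs is ZAR 10,046,042.

ZAR 10,046,042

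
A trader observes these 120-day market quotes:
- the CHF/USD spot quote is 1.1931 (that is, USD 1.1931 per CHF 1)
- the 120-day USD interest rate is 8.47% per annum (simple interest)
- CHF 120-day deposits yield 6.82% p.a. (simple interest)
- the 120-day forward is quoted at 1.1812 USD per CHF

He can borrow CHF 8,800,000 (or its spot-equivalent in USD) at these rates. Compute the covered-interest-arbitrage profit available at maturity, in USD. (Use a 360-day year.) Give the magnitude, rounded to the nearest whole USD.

USD 164,847

T = 120/360 years.
Keep in CHF, deliver into the forward: 8,800,000·1.0227333333·1.1812 = USD 10,630,863.00.
Swap to USD now, deposit: 8,800,000·1.1931·1.0282333333 = USD 10,795,709.67.
The quoted forward undervalues CHF, so borrow CHF, convert to USD at spot, deposit the USD at 8.47%, and buy CHF forward at 1.1812 to cover the loan.
The gap between the two covered legs is USD 164,847.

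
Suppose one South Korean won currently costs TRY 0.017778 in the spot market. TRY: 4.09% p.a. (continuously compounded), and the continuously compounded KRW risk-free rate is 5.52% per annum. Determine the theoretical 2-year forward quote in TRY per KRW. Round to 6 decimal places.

0.017277

T = 2 years.
TRY growth factor: e^(0.0409×2) = 1.0852387.
KRW growth factor: e^(0.0552×2) = 1.1167247.
CIP: F = S · (grow TRY)/(grow KRW) = 0.017778 × 1.0852387/1.1167247 = 0.01727675 TRY per KRW.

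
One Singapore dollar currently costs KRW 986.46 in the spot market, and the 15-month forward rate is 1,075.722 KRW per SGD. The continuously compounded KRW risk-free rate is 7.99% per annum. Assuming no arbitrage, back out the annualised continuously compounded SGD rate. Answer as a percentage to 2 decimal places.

T = 15/12 years.
F/S = 1075.722/986.46 = 1.0904872 = (growth of KRW) / (growth of SGD).
KRW growth factor: e^(0.0799×15/12) = 1.1050328.
So the SGD growth factor = 1.0133386.
Take logs: ln 1.0133386 / (15/12) = 0.010600, so 1.06%.

1.06%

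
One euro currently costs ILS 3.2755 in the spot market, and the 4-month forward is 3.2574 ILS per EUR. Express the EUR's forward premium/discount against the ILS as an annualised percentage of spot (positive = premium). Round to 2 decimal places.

-1.66%

T = 4/12 years.
EUR trades forward at -0.55259% vs spot over the period.
Annualise by dividing by T: -0.0055259 / (4/12) = -0.016578 → -1.66%.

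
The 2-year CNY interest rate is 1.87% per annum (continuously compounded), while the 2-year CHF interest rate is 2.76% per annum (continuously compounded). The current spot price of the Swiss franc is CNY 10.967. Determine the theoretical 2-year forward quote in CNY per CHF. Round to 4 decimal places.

T = 2 years.
CNY accumulates by e^(0.0187×2) = 1.03810818.
Growth of 1 CHF over T: e^(0.0276×2) = 1.05675194.
CIP: F = S · (grow CNY)/(grow CHF) = 10.967 × 1.03810818/1.05675194 = 10.773515 CNY per CHF.

10.7735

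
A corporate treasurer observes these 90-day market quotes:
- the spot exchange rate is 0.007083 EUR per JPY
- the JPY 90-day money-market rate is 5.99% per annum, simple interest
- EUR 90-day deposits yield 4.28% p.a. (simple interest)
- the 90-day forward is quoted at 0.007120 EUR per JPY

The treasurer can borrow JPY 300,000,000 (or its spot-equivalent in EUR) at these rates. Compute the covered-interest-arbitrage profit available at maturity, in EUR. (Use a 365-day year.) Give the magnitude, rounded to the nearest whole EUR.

T = 90/365 years.
Invest the JPY and cover forward: 300,000,000 × 1.014769863 × 0.007120 = EUR 2,167,548.43.
Convert at spot and invest in EUR: 300,000,000 × 0.007083 × 1.010553425 = EUR 2,147,324.97.
The quoted forward overvalues JPY, so borrow EUR, buy JPY at spot, deposit the JPY at 5.99%, and sell the proceeds forward at 0.007120.
Arbitrage profit = |2,167,548.43 − 2,147,324.97| = EUR 20,223.

EUR 20,223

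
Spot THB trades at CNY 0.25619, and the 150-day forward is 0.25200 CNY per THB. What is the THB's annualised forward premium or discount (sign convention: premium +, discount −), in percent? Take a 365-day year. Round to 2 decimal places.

-3.98%

T = 150/365 years.
Period premium: (0.25200 − 0.25619)/0.25619 = -0.0163550.
Annualise by dividing by T: -0.0163550 / (150/365) = -0.039797 → -3.98%.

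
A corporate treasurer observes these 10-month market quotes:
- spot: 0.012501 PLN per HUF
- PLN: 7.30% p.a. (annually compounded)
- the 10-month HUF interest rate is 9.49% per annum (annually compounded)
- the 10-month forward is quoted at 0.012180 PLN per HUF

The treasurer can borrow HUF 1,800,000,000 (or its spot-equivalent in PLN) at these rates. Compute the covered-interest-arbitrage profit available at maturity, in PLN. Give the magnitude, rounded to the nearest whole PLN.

PLN 217,967

T = 10/12 years.
Route A — deposit HUF, sell forward: 1,800,000,000 × 1.0784798778 × 0.012180 = PLN 23,644,592.84.
Route B — convert at spot, deposit PLN: 1,800,000,000 × 0.012501 × 1.0604733726 = PLN 23,862,559.74.
The quoted forward undervalues HUF, so borrow HUF, convert to PLN at spot, deposit the PLN at 7.30%, and buy HUF forward at 0.012180 to cover the loan.
Arbitrage profit = |23,644,592.84 − 23,862,559.74| = PLN 217,967.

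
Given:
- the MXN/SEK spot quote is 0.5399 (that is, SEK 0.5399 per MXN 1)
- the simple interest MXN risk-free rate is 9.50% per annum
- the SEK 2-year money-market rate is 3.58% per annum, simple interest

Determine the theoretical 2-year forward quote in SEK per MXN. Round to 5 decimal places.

0.48618

T = 2 years.
SEK accumulates by 1 + 0.0358×2 = 1.071600.
Growth of 1 MXN over T: 1 + 0.0950×2 = 1.190000.
So F = 0.5399 × 1.071600 / 1.190000 = 0.4861822 (SEK/MXN).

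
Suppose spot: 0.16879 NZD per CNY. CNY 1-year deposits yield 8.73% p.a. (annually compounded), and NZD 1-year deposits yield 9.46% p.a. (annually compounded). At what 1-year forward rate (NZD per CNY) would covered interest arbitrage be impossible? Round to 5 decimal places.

T = 1 year.
NZD accumulates by (1 + 0.0946)^1 = 1.094600.
CNY accumulates by (1 + 0.0873)^1 = 1.087300.
CIP: F = S · (grow NZD)/(grow CNY) = 0.16879 × 1.094600/1.087300 = 0.1699232 NZD per CNY.

0.16992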